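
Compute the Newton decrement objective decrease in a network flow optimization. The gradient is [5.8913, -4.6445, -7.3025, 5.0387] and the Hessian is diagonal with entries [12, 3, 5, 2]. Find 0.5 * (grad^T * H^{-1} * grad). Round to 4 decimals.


Step 1: H is diagonal, so H^(-1) * g = [0.4909, -1.5482, -1.4605, 2.5194].
Step 2: g^T H^(-1) g = sum_i g_i^2 / H_ii
  = (5.8913)^2/12 + (-4.6445)^2/3 + (-7.3025)^2/5 + (5.0387)^2/2
  = 2.8923 + 7.1905 + 10.6653 + 12.6942 = 33.4423
Step 3: Objective decrease = 0.5 * g^T H^(-1) g = 16.7211


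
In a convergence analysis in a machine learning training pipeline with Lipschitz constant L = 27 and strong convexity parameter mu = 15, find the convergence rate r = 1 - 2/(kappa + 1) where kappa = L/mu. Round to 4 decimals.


Step 1: Compute the condition number.
kappa = L/mu = 27/15 = 1.8
Step 2: Compute the convergence rate.
r = 1 - 2/(kappa + 1) = 1 - 2*mu/(L + mu) = (L - mu)/(L + mu) = 12/42 = 0.2857


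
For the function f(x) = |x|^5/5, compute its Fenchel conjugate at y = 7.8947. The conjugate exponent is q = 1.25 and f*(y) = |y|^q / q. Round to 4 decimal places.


The conjugate exponent q satisfies 1/p + 1/q = 1.
p = 5, so q = 5/(5 - 1) = 1.25
|y|^q = 7.8947^1.25 = 13.2333
f*(7.8947) = 13.2333 / 1.25 = 10.5867


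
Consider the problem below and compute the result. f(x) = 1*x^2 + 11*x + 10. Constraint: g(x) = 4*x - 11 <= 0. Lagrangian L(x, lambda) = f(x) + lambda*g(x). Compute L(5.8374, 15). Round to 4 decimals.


Step 1: Evaluate f(x).
f(5.8374) = 1*5.8374^2 + 11*5.8374 + 10 = 108.2866
Step 2: Evaluate g(x).
g(5.8374) = 4*5.8374 - 11 = 12.3496
Step 3: Compute Lagrangian.
L = 108.2866 + 15*12.3496 = 293.5306


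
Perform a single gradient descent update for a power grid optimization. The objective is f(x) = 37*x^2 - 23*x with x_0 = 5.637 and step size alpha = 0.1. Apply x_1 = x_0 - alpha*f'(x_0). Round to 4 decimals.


We compute the gradient at x_0 and apply the update.
f'(x) = 74*x - 23
f'(5.637) = 74*5.637 - 23 = 394.138
x_1 = 5.637 - 0.1*394.138 = -33.7768


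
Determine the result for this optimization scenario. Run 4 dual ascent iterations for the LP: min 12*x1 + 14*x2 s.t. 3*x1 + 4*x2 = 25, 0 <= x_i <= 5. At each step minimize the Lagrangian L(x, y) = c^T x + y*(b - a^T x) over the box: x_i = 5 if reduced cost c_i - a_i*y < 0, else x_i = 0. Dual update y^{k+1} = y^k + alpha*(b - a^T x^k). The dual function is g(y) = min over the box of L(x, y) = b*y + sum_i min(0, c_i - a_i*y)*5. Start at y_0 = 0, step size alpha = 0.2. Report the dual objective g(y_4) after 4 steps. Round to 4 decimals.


Dual ascent for LP: min 12*x1 + 14*x2, 3*x1 + 4*x2 = 25, 0 <= x_i <= 5
Step 1: y^k = 0.0, reduced costs: (12.0, 14.0)
  x^k = (0.0, 0.0), subgradient = b - a^T x = 25.0
  y^{k+1} = 0.0 + 0.2*25.0 = 5.0
Step 2: y^k = 5.0, reduced costs: (-3.0, -6.0)
  x^k = (5.0, 5.0), subgradient = b - a^T x = -10.0
  y^{k+1} = 5.0 + 0.2*-10.0 = 3.0
Step 3: y^k = 3.0, reduced costs: (3.0, 2.0)
  x^k = (0.0, 0.0), subgradient = b - a^T x = 25.0
  y^{k+1} = 3.0 + 0.2*25.0 = 8.0
Step 4: y^k = 8.0, reduced costs: (-12.0, -18.0)
  x^k = (5.0, 5.0), subgradient = b - a^T x = -10.0
  y^{k+1} = 8.0 + 0.2*-10.0 = 6.0
Dual objective at y_4 = 6.0: reduced costs (-6.0, -10.0), box minimizer x = (5.0, 5.0)
g(y_4) = b*y + (c1 - a1*y)*x1 + (c2 - a2*y)*x2 = 25*6.0 + (-6.0)*5.0 + (-10.0)*5.0 = 150.0 - 30.0 - 50.0 = 70.0


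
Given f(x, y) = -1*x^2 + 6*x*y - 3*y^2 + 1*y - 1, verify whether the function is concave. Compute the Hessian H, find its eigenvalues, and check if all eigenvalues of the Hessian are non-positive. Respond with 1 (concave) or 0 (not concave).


The Hessian of f(x,y) = -1*x^2 + 6*x*y - 3*y^2 + 1*y - 1 is:
H = [[-2, 6], [6, -6]]
Trace = -2 - 6 = -8
Determinant = -2*-6 - (6)^2 = -24
Discriminant = (-8)^2 - 4*-24 = 160.0
Eigenvalues: lambda_1 = -10.3246, lambda_2 = 2.3246
The function is not concave.

0


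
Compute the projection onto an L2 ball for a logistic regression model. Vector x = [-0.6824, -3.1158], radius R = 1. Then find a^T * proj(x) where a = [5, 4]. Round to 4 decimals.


Step 1: Compute ||x|| (intermediates to 6 decimals).
||x|| = sqrt((-0.6824)^2 + (-3.1158)^2) = 3.189652
Step 2: Project.
Since ||x|| > R, scale = R/||x|| = 1/3.189652 = 0.313514, proj(x) = scale * x
proj(x) = [-0.213942, -0.976847]
Step 3: Dot product.
a^T * proj(x) = 5*(-0.213942) + 4*(-0.976847) = -4.9771


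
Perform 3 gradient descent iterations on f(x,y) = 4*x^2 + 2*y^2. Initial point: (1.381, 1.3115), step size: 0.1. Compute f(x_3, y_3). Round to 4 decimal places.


Gradient descent on f(x,y) = 4*x^2 + 2*y^2.
Starting point: (1.381, 1.3115), alpha = 0.1
Step 1: grad_x = 2*4*1.381 = 11.048, grad_y = 2*2*1.3115 = 5.246
  x_1 = 1.381 - 0.1*11.048 = 0.2762
  y_1 = 1.3115 - 0.1*5.246 = 0.7869
Step 2: grad_x = 2*4*0.2762 = 2.2096, grad_y = 2*2*0.7869 = 3.1476
  x_2 = 0.2762 - 0.1*2.2096 = 0.0552
  y_2 = 0.7869 - 0.1*3.1476 = 0.4721
Step 3: grad_x = 2*4*0.0552 = 0.4419, grad_y = 2*2*0.4721 = 1.8886
  x_3 = 0.0552 - 0.1*0.4419 = 0.011
  y_3 = 0.4721 - 0.1*1.8886 = 0.2833
f(0.011, 0.2833) = 4*0.011^2 + 2*0.2833^2 = 0.161


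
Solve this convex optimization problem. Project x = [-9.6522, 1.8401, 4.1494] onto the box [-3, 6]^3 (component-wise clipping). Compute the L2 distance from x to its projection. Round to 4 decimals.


Project each component onto [-3, 6].
clip(-9.6522) = -3.0, clip(1.8401) = 1.8401, clip(4.1494) = 4.1494
Projection = [-3.0, 1.8401, 4.1494]
Squared diffs: [44.2518, 0.0, 0.0]
Distance = sqrt(44.2518) = 6.6522


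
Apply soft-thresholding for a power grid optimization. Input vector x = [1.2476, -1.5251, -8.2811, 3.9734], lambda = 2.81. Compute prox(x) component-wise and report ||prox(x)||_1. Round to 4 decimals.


Soft-thresholding with lambda = 2.81:
prox(1.2476) = sign(1.2476)*max(|1.2476| - 2.81, 0) = 0.0
prox(-1.5251) = sign(-1.5251)*max(|-1.5251| - 2.81, 0) = 0.0
prox(-8.2811) = sign(-8.2811)*max(|-8.2811| - 2.81, 0) = -5.4711
prox(3.9734) = sign(3.9734)*max(|3.9734| - 2.81, 0) = 1.1634
prox(x) = [0.0, 0.0, -5.4711, 1.1634]
||prox(x)||_1 = 0.0 + 0.0 + 5.4711 + 1.1634 = 6.6345


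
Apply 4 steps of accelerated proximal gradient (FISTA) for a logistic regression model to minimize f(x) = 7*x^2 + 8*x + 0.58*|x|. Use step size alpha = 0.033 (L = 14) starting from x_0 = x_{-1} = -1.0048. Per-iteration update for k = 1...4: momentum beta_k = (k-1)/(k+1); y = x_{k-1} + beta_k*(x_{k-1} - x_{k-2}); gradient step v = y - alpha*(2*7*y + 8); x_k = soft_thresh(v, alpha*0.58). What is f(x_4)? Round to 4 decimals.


FISTA on f(x) = 7*x^2 + 8*x + 0.58*|x|
L = 14, alpha = 0.033
Iteration 1: beta = 0.0, y = -1.0048 + 0.0*(-1.0048 + 1.0048) = -1.0048
  grad(y) = -6.0672, v = y - alpha*grad = -0.8046
  prox(v) = soft_thresh(-0.8046, 0.0191) = -0.7854
Iteration 2: beta = 0.3333, y = -0.7854 + 0.3333*(-0.7854 + 1.0048) = -0.7123
  grad(y) = -1.9725, v = y - alpha*grad = -0.6472
  prox(v) = soft_thresh(-0.6472, 0.0191) = -0.6281
Iteration 3: beta = 0.5, y = -0.6281 + 0.5*(-0.6281 + 0.7854) = -0.5494
  grad(y) = 0.3082, v = y - alpha*grad = -0.5596
  prox(v) = soft_thresh(-0.5596, 0.0191) = -0.5404
Iteration 4: beta = 0.6, y = -0.5404 + 0.6*(-0.5404 + 0.6281) = -0.4879
  grad(y) = 1.17, v = y - alpha*grad = -0.5265
  prox(v) = soft_thresh(-0.5265, 0.0191) = -0.5073
f(x_4) = 7*(-0.5073)^2 + 8*(-0.5073) + 0.58*|-0.5073| = -1.9627


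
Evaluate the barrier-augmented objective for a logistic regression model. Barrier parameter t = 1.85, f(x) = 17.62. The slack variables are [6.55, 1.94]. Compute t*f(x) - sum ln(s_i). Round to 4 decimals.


Step 1: Compute log-barrier.
ln values: [1.8795, 0.6627]
phi = -(1.8795 + 0.6627) = -2.5422
Step 2: Compute augmented objective.
t*f(x) = 1.85*17.62 = 32.597
Total = 32.597 - 2.5422 = 30.0548


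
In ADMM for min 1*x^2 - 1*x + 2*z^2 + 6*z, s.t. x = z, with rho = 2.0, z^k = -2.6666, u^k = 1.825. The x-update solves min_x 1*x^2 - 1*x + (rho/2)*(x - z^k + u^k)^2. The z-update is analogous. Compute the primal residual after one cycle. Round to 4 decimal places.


ADMM iteration with rho = 2.0, z^k = -2.6666, u^k = 1.825
Step 1: x-update.
Minimize 1*x^2 - 1*x + (2.0/2)*(x + 2.6666 + 1.825)^2
FOC: (2*1 + 2.0)*x = 1 + 2.0*(-2.6666 - 1.825)
x^{k+1} = -1.9958
Step 2: z-update.
Minimize 2*z^2 + 6*z + (2.0/2)*(-1.9958 - z + 1.825)^2
FOC: (2*2 + 2.0)*z = -6 + 2.0*(-1.9958 + 1.825)
z^{k+1} = -1.0569
Step 3: u-update.
u^{k+1} = 1.825 - 1.9958 + 1.0569 = 0.8861
Step 4: Primal residual = |-1.9958 + 1.0569| = 0.9389


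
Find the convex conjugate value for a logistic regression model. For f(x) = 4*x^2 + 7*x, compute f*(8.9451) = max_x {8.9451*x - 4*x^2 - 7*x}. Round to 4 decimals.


f*(y) = sup_x {y*x - a*x^2 - b*x} = sup_x {(y-b)*x - a*x^2}
FOC: (y - b) - 2a*x = 0 => x* = (y - b)/(2a)
x* = (8.9451 - 7)/(2*4) = 0.2431
f*(8.9451) = (y-b)^2/(4a) = (8.9451 - 7)^2/(4*4)
= 3.7834/16 = 0.2365


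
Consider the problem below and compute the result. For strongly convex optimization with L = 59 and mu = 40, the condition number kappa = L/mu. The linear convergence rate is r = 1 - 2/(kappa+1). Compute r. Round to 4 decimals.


Step 1: Compute the condition number.
kappa = L/mu = 59/40 = 1.475
Step 2: Compute the convergence rate.
r = 1 - 2/(kappa + 1) = 1 - 2*mu/(L + mu) = (L - mu)/(L + mu) = 19/99 = 0.1919


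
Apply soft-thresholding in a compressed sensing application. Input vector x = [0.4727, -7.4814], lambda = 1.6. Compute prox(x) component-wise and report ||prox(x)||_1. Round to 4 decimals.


Soft-thresholding with lambda = 1.6:
prox(0.4727) = sign(0.4727)*max(|0.4727| - 1.6, 0) = 0.0
prox(-7.4814) = sign(-7.4814)*max(|-7.4814| - 1.6, 0) = -5.8814
prox(x) = [0.0, -5.8814]
||prox(x)||_1 = 0.0 + 5.8814 = 5.8814


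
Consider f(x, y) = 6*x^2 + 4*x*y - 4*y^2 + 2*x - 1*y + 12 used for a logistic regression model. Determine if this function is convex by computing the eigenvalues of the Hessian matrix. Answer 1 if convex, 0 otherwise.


The Hessian of f(x,y) = 6*x^2 + 4*x*y - 4*y^2 + 2*x - 1*y + 12 is:
H = [[12, 4], [4, -8]]
Trace = 12 - 8 = 4
Determinant = 12*-8 - (4)^2 = -112
Discriminant = (4)^2 - 4*-112 = 464.0
Eigenvalues: lambda_1 = -8.7703, lambda_2 = 12.7703
The function is not convex.

0


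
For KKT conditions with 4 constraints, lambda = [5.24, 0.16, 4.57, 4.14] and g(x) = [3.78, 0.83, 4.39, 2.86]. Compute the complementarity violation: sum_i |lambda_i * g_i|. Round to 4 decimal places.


KKT complementary slackness check:
lambda_1 * g_1 = 5.24 * 3.78 = 19.8072
lambda_2 * g_2 = 0.16 * 0.83 = 0.1328
lambda_3 * g_3 = 4.57 * 4.39 = 20.0623
lambda_4 * g_4 = 4.14 * 2.86 = 11.8404
Total violation = 19.8072 + 0.1328 + 20.0623 + 11.8404 = 51.8427


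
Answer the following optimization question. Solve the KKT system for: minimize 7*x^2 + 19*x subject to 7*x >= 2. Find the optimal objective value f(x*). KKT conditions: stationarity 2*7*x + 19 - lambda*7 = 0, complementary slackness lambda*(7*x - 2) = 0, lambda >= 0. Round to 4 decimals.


Step 1: Try lambda = 0 (constraint inactive).
x_unc = -19/(2*7) = -1.3571
Check: 7*-1.3571 = -9.4997 < 2 -- violated!
Step 2: Constraint must be active: 7*x = 2
x* = 2/7 = 0.2857 (rounded; the exact value 2/7 is used below)
lambda = (2*7*(2/7) + 19)/7 = 3.2857
Step 3: Compute optimal value.
f(x*) = 7*(2/7)^2 + 19*(2/7) = 6.0


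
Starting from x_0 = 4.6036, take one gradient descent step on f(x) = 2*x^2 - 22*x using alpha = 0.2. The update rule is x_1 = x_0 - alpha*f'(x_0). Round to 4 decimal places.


We compute the gradient at x_0 and apply the update.
f'(x) = 4*x - 22
f'(4.6036) = 4*4.6036 - 22 = -3.5856
x_1 = 4.6036 - 0.2*-3.5856 = 5.3207


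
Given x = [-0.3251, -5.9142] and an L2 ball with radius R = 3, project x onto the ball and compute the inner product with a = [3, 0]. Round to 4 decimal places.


Step 1: Compute ||x|| (intermediates to 6 decimals).
||x|| = sqrt((-0.3251)^2 + (-5.9142)^2) = 5.923129
Step 2: Project.
Since ||x|| > R, scale = R/||x|| = 3/5.923129 = 0.506489, proj(x) = scale * x
proj(x) = [-0.16466, -2.995477]
Step 3: Dot product.
a^T * proj(x) = 3*(-0.16466) + 0*(-2.995477) = -0.494


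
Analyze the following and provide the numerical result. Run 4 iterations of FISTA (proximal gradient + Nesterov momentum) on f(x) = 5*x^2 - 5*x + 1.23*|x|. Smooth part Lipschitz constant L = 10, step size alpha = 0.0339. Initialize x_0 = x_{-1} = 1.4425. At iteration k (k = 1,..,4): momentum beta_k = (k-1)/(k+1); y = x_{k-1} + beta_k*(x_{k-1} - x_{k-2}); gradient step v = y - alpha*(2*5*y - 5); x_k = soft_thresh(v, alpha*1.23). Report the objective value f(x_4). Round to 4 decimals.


FISTA on f(x) = 5*x^2 - 5*x + 1.23*|x|
L = 10, alpha = 0.0339
Iteration 1: beta = 0.0, y = 1.4425 + 0.0*(1.4425 - 1.4425) = 1.4425
  grad(y) = 9.425, v = y - alpha*grad = 1.123
  prox(v) = soft_thresh(1.123, 0.0417) = 1.0813
Iteration 2: beta = 0.3333, y = 1.0813 + 0.3333*(1.0813 - 1.4425) = 0.9609
  grad(y) = 4.6089, v = y - alpha*grad = 0.8047
  prox(v) = soft_thresh(0.8047, 0.0417) = 0.763
Iteration 3: beta = 0.5, y = 0.763 + 0.5*(0.763 - 1.0813) = 0.6038
  grad(y) = 1.0378, v = y - alpha*grad = 0.5686
  prox(v) = soft_thresh(0.5686, 0.0417) = 0.5269
Iteration 4: beta = 0.6, y = 0.5269 + 0.6*(0.5269 - 0.763) = 0.3853
  grad(y) = -1.1473, v = y - alpha*grad = 0.4242
  prox(v) = soft_thresh(0.4242, 0.0417) = 0.3825
f(x_4) = 5*0.3825^2 - 5*0.3825 + 1.23*|0.3825| = -0.7105


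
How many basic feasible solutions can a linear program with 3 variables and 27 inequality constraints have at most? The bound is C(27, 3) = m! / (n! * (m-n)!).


Each vertex corresponds to some choice of n active constraints out of m, so the number of vertices is at most C(m, n) = m! / (n!(m-n)!).
m = 27, n = 3
Numerator: 27 * 26 * 25
Denominator: 3! = 6
C(27, 3) = 2925


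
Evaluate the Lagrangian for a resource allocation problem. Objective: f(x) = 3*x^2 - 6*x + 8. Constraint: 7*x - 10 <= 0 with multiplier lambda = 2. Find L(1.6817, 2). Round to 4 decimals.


Step 1: Evaluate f(x).
f(1.6817) = 3*1.6817^2 - 6*1.6817 + 8 = 6.3941
Step 2: Evaluate g(x).
g(1.6817) = 7*1.6817 - 10 = 1.7719
Step 3: Compute Lagrangian.
L = 6.3941 + 2*1.7719 = 9.9379


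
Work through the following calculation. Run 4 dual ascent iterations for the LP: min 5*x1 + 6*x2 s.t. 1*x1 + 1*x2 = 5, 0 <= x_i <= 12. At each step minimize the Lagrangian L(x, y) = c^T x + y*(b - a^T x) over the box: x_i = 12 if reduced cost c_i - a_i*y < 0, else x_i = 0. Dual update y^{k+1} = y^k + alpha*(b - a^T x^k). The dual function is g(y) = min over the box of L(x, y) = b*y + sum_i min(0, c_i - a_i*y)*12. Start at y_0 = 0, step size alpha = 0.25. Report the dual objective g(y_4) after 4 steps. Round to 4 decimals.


Dual ascent for LP: min 5*x1 + 6*x2, 1*x1 + 1*x2 = 5, 0 <= x_i <= 12
Step 1: y^k = 0.0, reduced costs: (5.0, 6.0)
  x^k = (0.0, 0.0), subgradient = b - a^T x = 5.0
  y^{k+1} = 0.0 + 0.25*5.0 = 1.25
Step 2: y^k = 1.25, reduced costs: (3.75, 4.75)
  x^k = (0.0, 0.0), subgradient = b - a^T x = 5.0
  y^{k+1} = 1.25 + 0.25*5.0 = 2.5
Step 3: y^k = 2.5, reduced costs: (2.5, 3.5)
  x^k = (0.0, 0.0), subgradient = b - a^T x = 5.0
  y^{k+1} = 2.5 + 0.25*5.0 = 3.75
Step 4: y^k = 3.75, reduced costs: (1.25, 2.25)
  x^k = (0.0, 0.0), subgradient = b - a^T x = 5.0
  y^{k+1} = 3.75 + 0.25*5.0 = 5.0
Dual objective at y_4 = 5.0: reduced costs (0.0, 1.0), box minimizer x = (0.0, 0.0)
g(y_4) = b*y + (c1 - a1*y)*x1 + (c2 - a2*y)*x2 = 5*5.0 + 0.0*0.0 + 1.0*0.0 = 25.0 + 0.0 + 0.0 = 25.0


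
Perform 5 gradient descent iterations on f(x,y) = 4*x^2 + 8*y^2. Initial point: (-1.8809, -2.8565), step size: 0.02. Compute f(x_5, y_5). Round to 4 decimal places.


Gradient descent on f(x,y) = 4*x^2 + 8*y^2.
Starting point: (-1.8809, -2.8565), alpha = 0.02
Step 1: grad_x = 2*4*-1.8809 = -15.0472, grad_y = 2*8*-2.8565 = -45.704
  x_1 = -1.8809 - 0.02*-15.0472 = -1.58
  y_1 = -2.8565 - 0.02*-45.704 = -1.9424
Step 2: grad_x = 2*4*-1.58 = -12.6396, grad_y = 2*8*-1.9424 = -31.0787
  x_2 = -1.58 - 0.02*-12.6396 = -1.3272
  y_2 = -1.9424 - 0.02*-31.0787 = -1.3208
Step 3: grad_x = 2*4*-1.3272 = -10.6173, grad_y = 2*8*-1.3208 = -21.1335
  x_3 = -1.3272 - 0.02*-10.6173 = -1.1148
  y_3 = -1.3208 - 0.02*-21.1335 = -0.8982
Step 4: grad_x = 2*4*-1.1148 = -8.9185, grad_y = 2*8*-0.8982 = -14.3708
  x_4 = -1.1148 - 0.02*-8.9185 = -0.9364
  y_4 = -0.8982 - 0.02*-14.3708 = -0.6108
Step 5: grad_x = 2*4*-0.9364 = -7.4916, grad_y = 2*8*-0.6108 = -9.7721
  x_5 = -0.9364 - 0.02*-7.4916 = -0.7866
  y_5 = -0.6108 - 0.02*-9.7721 = -0.4153
f(-0.7866, -0.4153) = 4*(-0.7866)^2 + 8*(-0.4153)^2 = 3.855


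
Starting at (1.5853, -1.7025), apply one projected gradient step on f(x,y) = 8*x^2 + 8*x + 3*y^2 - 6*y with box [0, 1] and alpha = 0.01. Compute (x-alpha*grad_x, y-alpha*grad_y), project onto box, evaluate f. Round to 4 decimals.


Step 1: Compute gradient at (1.5853, -1.7025).
grad_x = 2*8*1.5853 + 8 = 33.3648
grad_y = 2*3*-1.7025 - 6 = -16.215
Step 2: Gradient step.
x_raw = 1.5853 - 0.01*33.3648 = 1.2517
y_raw = -1.7025 - 0.01*-16.215 = -1.5404
Step 3: Project onto [0, 1].
x_proj = clip(1.2517) = 1.0
y_proj = clip(-1.5404) = 0.0
Step 4: Evaluate f.
f(1.0, 0.0) = 16.0


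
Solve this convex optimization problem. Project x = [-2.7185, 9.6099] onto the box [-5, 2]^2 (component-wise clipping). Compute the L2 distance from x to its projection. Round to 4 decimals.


Project each component onto [-5, 2].
clip(-2.7185) = -2.7185, clip(9.6099) = 2.0
Projection = [-2.7185, 2.0]
Squared diffs: [0.0, 57.9106]
Distance = sqrt(57.9106) = 7.6099


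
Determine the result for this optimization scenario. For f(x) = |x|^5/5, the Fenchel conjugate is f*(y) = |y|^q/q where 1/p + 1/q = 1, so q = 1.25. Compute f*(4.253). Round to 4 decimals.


The conjugate exponent q satisfies 1/p + 1/q = 1.
p = 5, so q = 5/(5 - 1) = 1.25
|y|^q = 4.253^1.25 = 6.1076
f*(4.253) = 6.1076 / 1.25 = 4.8861


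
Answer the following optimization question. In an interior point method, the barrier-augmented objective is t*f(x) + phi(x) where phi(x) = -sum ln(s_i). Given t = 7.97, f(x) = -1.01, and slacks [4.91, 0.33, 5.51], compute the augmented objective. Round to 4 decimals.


Step 1: Compute log-barrier.
ln values: [1.5913, -1.1087, 1.7066]
phi = -(1.5913 - 1.1087 + 1.7066) = -2.1892
Step 2: Compute augmented objective.
t*f(x) = 7.97*-1.01 = -8.0497
Total = -8.0497 - 2.1892 = -10.2389


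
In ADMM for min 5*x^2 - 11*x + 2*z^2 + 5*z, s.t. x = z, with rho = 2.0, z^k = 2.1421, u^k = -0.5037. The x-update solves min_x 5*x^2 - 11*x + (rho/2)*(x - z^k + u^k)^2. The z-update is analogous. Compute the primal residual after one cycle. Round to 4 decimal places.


ADMM iteration with rho = 2.0, z^k = 2.1421, u^k = -0.5037
Step 1: x-update.
Minimize 5*x^2 - 11*x + (2.0/2)*(x - 2.1421 - 0.5037)^2
FOC: (2*5 + 2.0)*x = 11 + 2.0*(2.1421 + 0.5037)
x^{k+1} = 1.3576
Step 2: z-update.
Minimize 2*z^2 + 5*z + (2.0/2)*(1.3576 - z - 0.5037)^2
FOC: (2*2 + 2.0)*z = -5 + 2.0*(1.3576 - 0.5037)
z^{k+1} = -0.5487
Step 3: u-update.
u^{k+1} = -0.5037 + 1.3576 + 0.5487 = 1.4026
Step 4: Primal residual = |1.3576 + 0.5487| = 1.9063


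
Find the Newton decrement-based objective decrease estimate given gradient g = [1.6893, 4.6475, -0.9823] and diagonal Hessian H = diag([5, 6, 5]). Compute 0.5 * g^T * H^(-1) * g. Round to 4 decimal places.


Step 1: H is diagonal, so H^(-1) * g = [0.3379, 0.7746, -0.1965].
Step 2: g^T H^(-1) g = sum_i g_i^2 / H_ii
  = (1.6893)^2/5 + (4.6475)^2/6 + (-0.9823)^2/5
  = 0.5707 + 3.5999 + 0.193 = 4.3636
Step 3: Objective decrease = 0.5 * g^T H^(-1) g = 2.1818


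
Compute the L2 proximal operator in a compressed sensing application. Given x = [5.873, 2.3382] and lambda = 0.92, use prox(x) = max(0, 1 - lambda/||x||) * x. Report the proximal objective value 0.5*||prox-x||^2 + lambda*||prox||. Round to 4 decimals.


Step 1: Compute ||x||.
||x|| = 6.3213
Step 2: Compute scaling factor.
scale = max(0, 1 - 0.92/6.3213) = 0.8545
Step 3: prox(x) = [5.0183, 1.9979]
||prox(x)|| = 5.4013
Step 4: Proximal objective.
0.5*||prox-x||^2 = 0.4232
lambda*||prox|| = 4.9692
Total = 5.3924


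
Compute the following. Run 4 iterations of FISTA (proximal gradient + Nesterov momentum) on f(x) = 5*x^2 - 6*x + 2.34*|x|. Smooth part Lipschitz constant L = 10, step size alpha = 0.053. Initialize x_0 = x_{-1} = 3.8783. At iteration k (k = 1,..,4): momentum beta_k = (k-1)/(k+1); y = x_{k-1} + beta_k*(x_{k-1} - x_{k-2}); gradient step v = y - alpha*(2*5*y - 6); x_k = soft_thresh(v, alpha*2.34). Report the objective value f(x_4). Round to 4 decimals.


FISTA on f(x) = 5*x^2 - 6*x + 2.34*|x|
L = 10, alpha = 0.053
Iteration 1: beta = 0.0, y = 3.8783 + 0.0*(3.8783 - 3.8783) = 3.8783
  grad(y) = 32.783, v = y - alpha*grad = 2.1408
  prox(v) = soft_thresh(2.1408, 0.124) = 2.0168
Iteration 2: beta = 0.3333, y = 2.0168 + 0.3333*(2.0168 - 3.8783) = 1.3963
  grad(y) = 7.9627, v = y - alpha*grad = 0.9742
  prox(v) = soft_thresh(0.9742, 0.124) = 0.8502
Iteration 3: beta = 0.5, y = 0.8502 + 0.5*(0.8502 - 2.0168) = 0.267
  grad(y) = -3.3305, v = y - alpha*grad = 0.4435
  prox(v) = soft_thresh(0.4435, 0.124) = 0.3194
Iteration 4: beta = 0.6, y = 0.3194 + 0.6*(0.3194 - 0.8502) = 0.001
  grad(y) = -5.9902, v = y - alpha*grad = 0.3185
  prox(v) = soft_thresh(0.3185, 0.124) = 0.1944
f(x_4) = 5*0.1944^2 - 6*0.1944 + 2.34*|0.1944| = -0.5226


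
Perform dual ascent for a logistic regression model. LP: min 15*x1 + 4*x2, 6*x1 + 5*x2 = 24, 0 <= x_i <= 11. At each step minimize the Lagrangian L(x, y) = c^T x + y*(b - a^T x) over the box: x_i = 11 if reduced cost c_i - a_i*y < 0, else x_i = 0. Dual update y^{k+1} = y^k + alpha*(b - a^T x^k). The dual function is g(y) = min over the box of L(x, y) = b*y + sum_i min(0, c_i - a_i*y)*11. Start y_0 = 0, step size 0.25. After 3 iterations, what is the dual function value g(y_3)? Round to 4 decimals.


Dual ascent for LP: min 15*x1 + 4*x2, 6*x1 + 5*x2 = 24, 0 <= x_i <= 11
Step 1: y^k = 0.0, reduced costs: (15.0, 4.0)
  x^k = (0.0, 0.0), subgradient = b - a^T x = 24.0
  y^{k+1} = 0.0 + 0.25*24.0 = 6.0
Step 2: y^k = 6.0, reduced costs: (-21.0, -26.0)
  x^k = (11.0, 11.0), subgradient = b - a^T x = -97.0
  y^{k+1} = 6.0 + 0.25*-97.0 = -18.25
Step 3: y^k = -18.25, reduced costs: (124.5, 95.25)
  x^k = (0.0, 0.0), subgradient = b - a^T x = 24.0
  y^{k+1} = -18.25 + 0.25*24.0 = -12.25
Dual objective at y_3 = -12.25: reduced costs (88.5, 65.25), box minimizer x = (0.0, 0.0)
g(y_3) = b*y + (c1 - a1*y)*x1 + (c2 - a2*y)*x2 = 24*(-12.25) + 88.5*0.0 + 65.25*0.0 = -294.0 + 0.0 + 0.0 = -294.0


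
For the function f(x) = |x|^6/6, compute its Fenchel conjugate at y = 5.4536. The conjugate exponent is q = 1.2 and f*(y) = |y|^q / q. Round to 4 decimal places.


The conjugate exponent q satisfies 1/p + 1/q = 1.
p = 6, so q = 6/(6 - 1) = 1.2
|y|^q = 5.4536^1.2 = 7.6563
f*(5.4536) = 7.6563 / 1.2 = 6.3803


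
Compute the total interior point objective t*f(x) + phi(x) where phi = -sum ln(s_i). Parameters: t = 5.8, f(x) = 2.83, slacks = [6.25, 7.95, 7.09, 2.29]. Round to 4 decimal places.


Step 1: Compute log-barrier.
ln values: [1.8326, 2.0732, 1.9587, 0.8286]
phi = -(1.8326 + 2.0732 + 1.9587 + 0.8286) = -6.693
Step 2: Compute augmented objective.
t*f(x) = 5.8*2.83 = 16.414
Total = 16.414 - 6.693 = 9.721


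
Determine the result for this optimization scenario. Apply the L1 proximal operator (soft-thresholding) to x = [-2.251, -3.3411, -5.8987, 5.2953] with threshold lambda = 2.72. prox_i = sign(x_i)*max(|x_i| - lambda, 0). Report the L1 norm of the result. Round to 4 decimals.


Soft-thresholding with lambda = 2.72:
prox(-2.251) = sign(-2.251)*max(|-2.251| - 2.72, 0) = 0.0
prox(-3.3411) = sign(-3.3411)*max(|-3.3411| - 2.72, 0) = -0.6211
prox(-5.8987) = sign(-5.8987)*max(|-5.8987| - 2.72, 0) = -3.1787
prox(5.2953) = sign(5.2953)*max(|5.2953| - 2.72, 0) = 2.5753
prox(x) = [0.0, -0.6211, -3.1787, 2.5753]
||prox(x)||_1 = 0.0 + 0.6211 + 3.1787 + 2.5753 = 6.3751


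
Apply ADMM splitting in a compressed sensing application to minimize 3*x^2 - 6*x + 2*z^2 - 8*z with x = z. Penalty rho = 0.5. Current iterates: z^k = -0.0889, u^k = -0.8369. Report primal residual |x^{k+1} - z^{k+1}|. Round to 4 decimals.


ADMM iteration with rho = 0.5, z^k = -0.0889, u^k = -0.8369
Step 1: x-update.
Minimize 3*x^2 - 6*x + (0.5/2)*(x + 0.0889 - 0.8369)^2
FOC: (2*3 + 0.5)*x = 6 + 0.5*(-0.0889 + 0.8369)
x^{k+1} = 0.9806
Step 2: z-update.
Minimize 2*z^2 - 8*z + (0.5/2)*(0.9806 - z - 0.8369)^2
FOC: (2*2 + 0.5)*z = 8 + 0.5*(0.9806 - 0.8369)
z^{k+1} = 1.7937
Step 3: u-update.
u^{k+1} = -0.8369 + 0.9806 - 1.7937 = -1.65
Step 4: Primal residual = |0.9806 - 1.7937| = 0.8131


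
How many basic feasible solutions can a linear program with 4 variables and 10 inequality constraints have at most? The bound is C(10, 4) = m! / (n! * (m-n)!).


Each vertex corresponds to some choice of n active constraints out of m, so the number of vertices is at most C(m, n) = m! / (n!(m-n)!).
m = 10, n = 4
Numerator: 10 * 9 * 8 * 7
Denominator: 4! = 24
C(10, 4) = 210


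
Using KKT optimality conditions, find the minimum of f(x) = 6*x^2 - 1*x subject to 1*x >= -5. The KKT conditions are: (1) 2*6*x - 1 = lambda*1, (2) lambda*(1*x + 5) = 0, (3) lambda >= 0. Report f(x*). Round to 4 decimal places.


Step 1: Try lambda = 0 (constraint inactive).
Stationarity: 2*6*x - 1 = 0
x* = 1/(2*6) = 1/12 = 0.0833 (rounded; the exact value 1/12 is used below)
Check constraint: 1*0.0833 = 0.0833 >= -5 -- satisfied.
Step 2: Compute optimal value.
f(x*) = 6*(1/12)^2 - 1*(1/12) = -0.0417


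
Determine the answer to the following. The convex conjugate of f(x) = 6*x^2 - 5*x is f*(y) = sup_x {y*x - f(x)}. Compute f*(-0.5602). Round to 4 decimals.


f*(y) = sup_x {y*x - a*x^2 - b*x} = sup_x {(y-b)*x - a*x^2}
FOC: (y - b) - 2a*x = 0 => x* = (y - b)/(2a)
x* = (-0.5602 + 5)/(2*6) = 0.37
f*(-0.5602) = (y-b)^2/(4a) = (-0.5602 + 5)^2/(4*6)
= 19.7118/24 = 0.8213


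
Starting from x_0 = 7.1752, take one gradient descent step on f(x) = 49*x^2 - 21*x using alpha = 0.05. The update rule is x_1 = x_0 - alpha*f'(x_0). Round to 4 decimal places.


We compute the gradient at x_0 and apply the update.
f'(x) = 98*x - 21
f'(7.1752) = 98*7.1752 - 21 = 682.1696
x_1 = 7.1752 - 0.05*682.1696 = -26.9333


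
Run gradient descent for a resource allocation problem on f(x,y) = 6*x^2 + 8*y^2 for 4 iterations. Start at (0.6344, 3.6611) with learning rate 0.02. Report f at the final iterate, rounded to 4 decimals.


Gradient descent on f(x,y) = 6*x^2 + 8*y^2.
Starting point: (0.6344, 3.6611), alpha = 0.02
Step 1: grad_x = 2*6*0.6344 = 7.6128, grad_y = 2*8*3.6611 = 58.5776
  x_1 = 0.6344 - 0.02*7.6128 = 0.4821
  y_1 = 3.6611 - 0.02*58.5776 = 2.4895
Step 2: grad_x = 2*6*0.4821 = 5.7857, grad_y = 2*8*2.4895 = 39.8328
  x_2 = 0.4821 - 0.02*5.7857 = 0.3664
  y_2 = 2.4895 - 0.02*39.8328 = 1.6929
Step 3: grad_x = 2*6*0.3664 = 4.3972, grad_y = 2*8*1.6929 = 27.0863
  x_3 = 0.3664 - 0.02*4.3972 = 0.2785
  y_3 = 1.6929 - 0.02*27.0863 = 1.1512
Step 4: grad_x = 2*6*0.2785 = 3.3418, grad_y = 2*8*1.1512 = 18.4187
  x_4 = 0.2785 - 0.02*3.3418 = 0.2116
  y_4 = 1.1512 - 0.02*18.4187 = 0.7828
f(0.2116, 0.7828) = 6*0.2116^2 + 8*0.7828^2 = 5.1709


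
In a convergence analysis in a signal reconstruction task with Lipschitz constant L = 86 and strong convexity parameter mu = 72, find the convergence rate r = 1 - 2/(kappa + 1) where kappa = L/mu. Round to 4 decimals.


Step 1: Compute the condition number.
kappa = L/mu = 86/72 = 1.1944
Step 2: Compute the convergence rate.
r = 1 - 2/(kappa + 1) = 1 - 2*mu/(L + mu) = (L - mu)/(L + mu) = 14/158 = 0.0886


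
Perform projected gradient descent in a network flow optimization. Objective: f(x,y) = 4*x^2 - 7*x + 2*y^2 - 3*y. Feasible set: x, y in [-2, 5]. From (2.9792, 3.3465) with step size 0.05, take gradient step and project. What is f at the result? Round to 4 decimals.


Step 1: Compute gradient at (2.9792, 3.3465).
grad_x = 2*4*2.9792 - 7 = 16.8336
grad_y = 2*2*3.3465 - 3 = 10.386
Step 2: Gradient step.
x_raw = 2.9792 - 0.05*16.8336 = 2.1375
y_raw = 3.3465 - 0.05*10.386 = 2.8272
Step 3: Project onto [-2, 5].
x_proj = clip(2.1375) = 2.1375
y_proj = clip(2.8272) = 2.8272
Step 4: Evaluate f.
f(2.1375, 2.8272) = 10.8178


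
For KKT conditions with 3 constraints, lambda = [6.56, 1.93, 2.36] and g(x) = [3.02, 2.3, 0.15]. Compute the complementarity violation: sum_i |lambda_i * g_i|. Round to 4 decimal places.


KKT complementary slackness check:
lambda_1 * g_1 = 6.56 * 3.02 = 19.8112
lambda_2 * g_2 = 1.93 * 2.3 = 4.439
lambda_3 * g_3 = 2.36 * 0.15 = 0.354
Total violation = 19.8112 + 4.439 + 0.354 = 24.6042


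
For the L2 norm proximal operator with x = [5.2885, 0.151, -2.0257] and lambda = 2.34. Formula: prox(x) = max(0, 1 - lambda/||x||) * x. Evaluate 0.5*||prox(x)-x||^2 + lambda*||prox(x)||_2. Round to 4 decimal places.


Step 1: Compute ||x||.
||x|| = 5.6652
Step 2: Compute scaling factor.
scale = max(0, 1 - 2.34/5.6652) = 0.587
Step 3: prox(x) = [3.1041, 0.0886, -1.189]
||prox(x)|| = 3.3252
Step 4: Proximal objective.
0.5*||prox-x||^2 = 2.7378
lambda*||prox|| = 7.781
Total = 10.5188


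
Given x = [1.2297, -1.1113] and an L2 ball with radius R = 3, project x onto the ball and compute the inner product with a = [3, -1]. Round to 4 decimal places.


Step 1: Compute ||x|| (intermediates to 6 decimals).
||x|| = sqrt(1.2297^2 + (-1.1113)^2) = 1.657453
Step 2: Project.
Since ||x|| <= R, proj = x (no scaling needed).
proj(x) = [1.2297, -1.1113]
Step 3: Dot product.
a^T * proj(x) = 3*1.2297 - 1*(-1.1113) = 4.8004


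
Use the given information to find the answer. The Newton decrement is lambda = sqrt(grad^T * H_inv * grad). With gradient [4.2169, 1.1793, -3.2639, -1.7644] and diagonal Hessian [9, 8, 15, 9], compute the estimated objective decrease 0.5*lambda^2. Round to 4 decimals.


Step 1: H is diagonal, so H^(-1) * g = [0.4685, 0.1474, -0.2176, -0.196].
Step 2: g^T H^(-1) g = sum_i g_i^2 / H_ii
  = (4.2169)^2/9 + (1.1793)^2/8 + (-3.2639)^2/15 + (-1.7644)^2/9
  = 1.9758 + 0.1738 + 0.7102 + 0.3459 = 3.2058
Step 3: Objective decrease = 0.5 * g^T H^(-1) g = 1.6029


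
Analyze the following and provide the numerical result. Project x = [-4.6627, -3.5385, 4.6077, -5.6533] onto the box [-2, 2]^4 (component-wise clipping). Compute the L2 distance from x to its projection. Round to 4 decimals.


Project each component onto [-2, 2].
clip(-4.6627) = -2.0, clip(-3.5385) = -2.0, clip(4.6077) = 2.0, clip(-5.6533) = -2.0
Projection = [-2.0, -2.0, 2.0, -2.0]
Squared diffs: [7.09, 2.367, 6.8001, 13.3466]
Distance = sqrt(29.6037) = 5.4409


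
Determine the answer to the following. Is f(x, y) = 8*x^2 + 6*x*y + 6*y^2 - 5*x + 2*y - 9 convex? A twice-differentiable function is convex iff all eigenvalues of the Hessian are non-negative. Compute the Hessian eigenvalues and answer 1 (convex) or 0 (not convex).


The Hessian of f(x,y) = 8*x^2 + 6*x*y + 6*y^2 - 5*x + 2*y - 9 is:
H = [[16, 6], [6, 12]]
Trace = 16 + 12 = 28
Determinant = 16*12 - (6)^2 = 156
Discriminant = (28)^2 - 4*156 = 160.0
Eigenvalues: lambda_1 = 7.6754, lambda_2 = 20.3246
The function is convex.

1


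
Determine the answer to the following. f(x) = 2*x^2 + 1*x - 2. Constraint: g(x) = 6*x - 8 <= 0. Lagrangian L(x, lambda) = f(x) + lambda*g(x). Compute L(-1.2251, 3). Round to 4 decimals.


Step 1: Evaluate f(x).
f(-1.2251) = 2*(-1.2251)^2 + 1*(-1.2251) - 2 = -0.2234
Step 2: Evaluate g(x).
g(-1.2251) = 6*-1.2251 - 8 = -15.3506
Step 3: Compute Lagrangian.
L = -0.2234 + 3*-15.3506 = -46.2752


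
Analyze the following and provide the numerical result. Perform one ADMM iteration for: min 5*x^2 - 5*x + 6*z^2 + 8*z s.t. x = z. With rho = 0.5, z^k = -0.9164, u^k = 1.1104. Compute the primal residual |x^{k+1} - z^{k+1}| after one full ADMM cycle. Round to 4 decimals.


ADMM iteration with rho = 0.5, z^k = -0.9164, u^k = 1.1104
Step 1: x-update.
Minimize 5*x^2 - 5*x + (0.5/2)*(x + 0.9164 + 1.1104)^2
FOC: (2*5 + 0.5)*x = 5 + 0.5*(-0.9164 - 1.1104)
x^{k+1} = 0.3797
Step 2: z-update.
Minimize 6*z^2 + 8*z + (0.5/2)*(0.3797 - z + 1.1104)^2
FOC: (2*6 + 0.5)*z = -8 + 0.5*(0.3797 + 1.1104)
z^{k+1} = -0.5804
Step 3: u-update.
u^{k+1} = 1.1104 + 0.3797 + 0.5804 = 2.0705
Step 4: Primal residual = |0.3797 + 0.5804| = 0.9601


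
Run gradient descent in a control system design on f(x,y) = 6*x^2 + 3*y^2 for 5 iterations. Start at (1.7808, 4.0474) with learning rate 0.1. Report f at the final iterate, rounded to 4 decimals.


Gradient descent on f(x,y) = 6*x^2 + 3*y^2.
Starting point: (1.7808, 4.0474), alpha = 0.1
Step 1: grad_x = 2*6*1.7808 = 21.3696, grad_y = 2*3*4.0474 = 24.2844
  x_1 = 1.7808 - 0.1*21.3696 = -0.3562
  y_1 = 4.0474 - 0.1*24.2844 = 1.619
Step 2: grad_x = 2*6*-0.3562 = -4.2739, grad_y = 2*3*1.619 = 9.7138
  x_2 = -0.3562 - 0.1*-4.2739 = 0.0712
  y_2 = 1.619 - 0.1*9.7138 = 0.6476
Step 3: grad_x = 2*6*0.0712 = 0.8548, grad_y = 2*3*0.6476 = 3.8855
  x_3 = 0.0712 - 0.1*0.8548 = -0.0142
  y_3 = 0.6476 - 0.1*3.8855 = 0.259
Step 4: grad_x = 2*6*-0.0142 = -0.171, grad_y = 2*3*0.259 = 1.5542
  x_4 = -0.0142 - 0.1*-0.171 = 0.0028
  y_4 = 0.259 - 0.1*1.5542 = 0.1036
Step 5: grad_x = 2*6*0.0028 = 0.0342, grad_y = 2*3*0.1036 = 0.6217
  x_5 = 0.0028 - 0.1*0.0342 = -0.0006
  y_5 = 0.1036 - 0.1*0.6217 = 0.0414
f(-0.0006, 0.0414) = 6*(-0.0006)^2 + 3*0.0414^2 = 0.0052


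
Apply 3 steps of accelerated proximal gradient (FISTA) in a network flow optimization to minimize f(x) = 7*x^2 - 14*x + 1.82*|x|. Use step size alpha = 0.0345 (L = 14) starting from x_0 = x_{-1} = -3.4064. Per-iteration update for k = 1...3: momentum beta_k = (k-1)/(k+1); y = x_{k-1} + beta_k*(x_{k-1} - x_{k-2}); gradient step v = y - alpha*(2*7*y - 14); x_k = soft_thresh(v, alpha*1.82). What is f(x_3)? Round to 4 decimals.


FISTA on f(x) = 7*x^2 - 14*x + 1.82*|x|
L = 14, alpha = 0.0345
Iteration 1: beta = 0.0, y = -3.4064 + 0.0*(-3.4064 + 3.4064) = -3.4064
  grad(y) = -61.6896, v = y - alpha*grad = -1.2781
  prox(v) = soft_thresh(-1.2781, 0.0628) = -1.2153
Iteration 2: beta = 0.3333, y = -1.2153 + 0.3333*(-1.2153 + 3.4064) = -0.485
  grad(y) = -20.7894, v = y - alpha*grad = 0.2323
  prox(v) = soft_thresh(0.2323, 0.0628) = 0.1695
Iteration 3: beta = 0.5, y = 0.1695 + 0.5*(0.1695 + 1.2153) = 0.8619
  grad(y) = -1.9336, v = y - alpha*grad = 0.9286
  prox(v) = soft_thresh(0.9286, 0.0628) = 0.8658
f(x_3) = 7*0.8658^2 - 14*0.8658 + 1.82*|0.8658| = -5.2982


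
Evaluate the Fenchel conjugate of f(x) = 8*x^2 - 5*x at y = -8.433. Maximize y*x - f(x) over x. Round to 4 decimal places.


f*(y) = sup_x {y*x - a*x^2 - b*x} = sup_x {(y-b)*x - a*x^2}
FOC: (y - b) - 2a*x = 0 => x* = (y - b)/(2a)
x* = (-8.433 + 5)/(2*8) = -0.2146
f*(-8.433) = (y-b)^2/(4a) = (-8.433 + 5)^2/(4*8)
= 11.7855/32 = 0.3683


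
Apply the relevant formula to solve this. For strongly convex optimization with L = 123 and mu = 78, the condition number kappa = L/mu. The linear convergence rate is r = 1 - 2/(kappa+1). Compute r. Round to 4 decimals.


Step 1: Compute the condition number.
kappa = L/mu = 123/78 = 1.5769
Step 2: Compute the convergence rate.
r = 1 - 2/(kappa + 1) = 1 - 2*mu/(L + mu) = (L - mu)/(L + mu) = 45/201 = 0.2239


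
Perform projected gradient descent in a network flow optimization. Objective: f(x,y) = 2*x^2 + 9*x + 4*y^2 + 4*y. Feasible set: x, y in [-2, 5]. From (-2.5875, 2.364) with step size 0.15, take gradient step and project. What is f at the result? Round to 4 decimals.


Step 1: Compute gradient at (-2.5875, 2.364).
grad_x = 2*2*-2.5875 + 9 = -1.35
grad_y = 2*4*2.364 + 4 = 22.912
Step 2: Gradient step.
x_raw = -2.5875 - 0.15*-1.35 = -2.385
y_raw = 2.364 - 0.15*22.912 = -1.0728
Step 3: Project onto [-2, 5].
x_proj = clip(-2.385) = -2.0
y_proj = clip(-1.0728) = -1.0728
Step 4: Evaluate f.
f(-2.0, -1.0728) = -9.6876


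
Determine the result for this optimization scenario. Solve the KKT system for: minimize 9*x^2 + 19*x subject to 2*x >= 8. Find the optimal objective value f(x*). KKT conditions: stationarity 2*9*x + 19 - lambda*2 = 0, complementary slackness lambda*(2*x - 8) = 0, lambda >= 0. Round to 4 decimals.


Step 1: Try lambda = 0 (constraint inactive).
x_unc = -19/(2*9) = -1.0556
Check: 2*-1.0556 = -2.1112 < 8 -- violated!
Step 2: Constraint must be active: 2*x = 8
x* = 8/2 = 4.0
lambda = (2*9*4.0 + 19)/2 = 45.5
Step 3: Compute optimal value.
f(x*) = 9*4.0^2 + 19*4.0 = 220.0


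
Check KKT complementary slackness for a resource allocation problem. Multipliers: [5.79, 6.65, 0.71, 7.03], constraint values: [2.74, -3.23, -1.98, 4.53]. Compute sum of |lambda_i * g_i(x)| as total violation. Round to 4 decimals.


KKT complementary slackness check:
lambda_1 * g_1 = 5.79 * 2.74 = 15.8646
lambda_2 * g_2 = 6.65 * -3.23 = -21.4795
lambda_3 * g_3 = 0.71 * -1.98 = -1.4058
lambda_4 * g_4 = 7.03 * 4.53 = 31.8459
Total violation = 15.8646 + 21.4795 + 1.4058 + 31.8459 = 70.5958


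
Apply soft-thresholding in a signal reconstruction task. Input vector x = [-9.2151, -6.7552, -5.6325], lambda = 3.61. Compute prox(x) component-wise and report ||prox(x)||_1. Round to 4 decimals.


Soft-thresholding with lambda = 3.61:
prox(-9.2151) = sign(-9.2151)*max(|-9.2151| - 3.61, 0) = -5.6051
prox(-6.7552) = sign(-6.7552)*max(|-6.7552| - 3.61, 0) = -3.1452
prox(-5.6325) = sign(-5.6325)*max(|-5.6325| - 3.61, 0) = -2.0225
prox(x) = [-5.6051, -3.1452, -2.0225]
||prox(x)||_1 = 5.6051 + 3.1452 + 2.0225 = 10.7728


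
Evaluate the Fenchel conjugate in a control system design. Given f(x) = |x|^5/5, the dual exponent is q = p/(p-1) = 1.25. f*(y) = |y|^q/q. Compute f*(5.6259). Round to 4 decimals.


The conjugate exponent q satisfies 1/p + 1/q = 1.
p = 5, so q = 5/(5 - 1) = 1.25
|y|^q = 5.6259^1.25 = 8.6644
f*(5.6259) = 8.6644 / 1.25 = 6.9315


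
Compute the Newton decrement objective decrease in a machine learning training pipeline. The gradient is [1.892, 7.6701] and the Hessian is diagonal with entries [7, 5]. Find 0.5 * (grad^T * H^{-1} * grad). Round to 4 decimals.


Step 1: H is diagonal, so H^(-1) * g = [0.2703, 1.534].
Step 2: g^T H^(-1) g = sum_i g_i^2 / H_ii
  = (1.892)^2/7 + (7.6701)^2/5
  = 0.5114 + 11.7661 = 12.2775
Step 3: Objective decrease = 0.5 * g^T H^(-1) g = 6.1387


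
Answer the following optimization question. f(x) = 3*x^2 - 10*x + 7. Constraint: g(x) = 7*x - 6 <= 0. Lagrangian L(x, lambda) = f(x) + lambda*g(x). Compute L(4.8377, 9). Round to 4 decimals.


Step 1: Evaluate f(x).
f(4.8377) = 3*4.8377^2 - 10*4.8377 + 7 = 28.833
Step 2: Evaluate g(x).
g(4.8377) = 7*4.8377 - 6 = 27.8639
Step 3: Compute Lagrangian.
L = 28.833 + 9*27.8639 = 279.6081


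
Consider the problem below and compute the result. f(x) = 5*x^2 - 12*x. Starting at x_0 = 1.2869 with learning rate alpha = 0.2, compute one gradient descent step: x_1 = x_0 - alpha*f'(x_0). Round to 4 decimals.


We compute the gradient at x_0 and apply the update.
f'(x) = 10*x - 12
f'(1.2869) = 10*1.2869 - 12 = 0.869
x_1 = 1.2869 - 0.2*0.869 = 1.1131


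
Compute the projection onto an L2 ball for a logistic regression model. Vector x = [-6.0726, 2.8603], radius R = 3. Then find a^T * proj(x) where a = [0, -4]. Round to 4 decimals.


Step 1: Compute ||x|| (intermediates to 6 decimals).
||x|| = sqrt((-6.0726)^2 + 2.8603^2) = 6.71251
Step 2: Project.
Since ||x|| > R, scale = R/||x|| = 3/6.71251 = 0.446927, proj(x) = scale * x
proj(x) = [-2.714009, 1.278345]
Step 3: Dot product.
a^T * proj(x) = 0*(-2.714009) - 4*1.278345 = -5.1134


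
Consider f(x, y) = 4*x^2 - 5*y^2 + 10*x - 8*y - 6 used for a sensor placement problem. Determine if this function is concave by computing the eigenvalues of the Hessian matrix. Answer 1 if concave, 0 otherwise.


The Hessian of f(x,y) = 4*x^2 - 5*y^2 + 10*x - 8*y - 6 is:
H = [[8, 0], [0, -10]]
Trace = 8 - 10 = -2
Determinant = 8*-10 - (0)^2 = -80
Discriminant = (-2)^2 - 4*-80 = 324.0
Eigenvalues: lambda_1 = -10.0, lambda_2 = 8.0
The function is not concave.

0


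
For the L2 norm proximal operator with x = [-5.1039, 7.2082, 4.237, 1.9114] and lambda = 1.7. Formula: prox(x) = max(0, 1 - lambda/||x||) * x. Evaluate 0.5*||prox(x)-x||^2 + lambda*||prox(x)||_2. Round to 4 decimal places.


Step 1: Compute ||x||.
||x|| = 9.9807
Step 2: Compute scaling factor.
scale = max(0, 1 - 1.7/9.9807) = 0.8297
Step 3: prox(x) = [-4.2346, 5.9804, 3.5153, 1.5858]
||prox(x)|| = 8.2807
Step 4: Proximal objective.
0.5*||prox-x||^2 = 1.445
lambda*||prox|| = 14.0772
Total = 15.5221
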